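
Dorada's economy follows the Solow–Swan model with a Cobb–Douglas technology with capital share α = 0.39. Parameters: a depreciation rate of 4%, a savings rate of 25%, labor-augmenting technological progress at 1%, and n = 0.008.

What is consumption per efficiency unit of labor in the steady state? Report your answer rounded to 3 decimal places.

In steady state, investment equals break-even investment: s·k^α = (n + g + δ)·k.
Dividing both sides by k: k^(1−α) = s / (n + g + δ).
k^0.61 = 0.25 / (0.008 + 0.010 + 0.040) = 0.25 / 0.058 = 4.3103
k* = 4.3103^(1/0.61) ≈ 10.9692
y* = (k*)^α = 10.9692^0.39 ≈ 2.5449
c* = (1 − s)·y* = (1 − 0.25) × 2.5449 ≈ 1.9087

c* = 1.909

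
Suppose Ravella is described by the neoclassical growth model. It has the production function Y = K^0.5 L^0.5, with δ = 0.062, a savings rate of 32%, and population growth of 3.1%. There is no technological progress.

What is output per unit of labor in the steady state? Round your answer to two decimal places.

Steady state requires s·f(k) = (n + δ)·k, i.e. s·k^α = (n + δ)·k.
Rearranging, k^(1−α) = s / (n + δ).
k^0.5 = 0.32 / (0.031 + 0.062) = 0.32 / 0.093 = 3.4409
k* = 3.4409^(1/0.5) ≈ 11.8398
y* = (k*)^α = 11.8398^0.5 ≈ 3.4409

y* ≈ 3.44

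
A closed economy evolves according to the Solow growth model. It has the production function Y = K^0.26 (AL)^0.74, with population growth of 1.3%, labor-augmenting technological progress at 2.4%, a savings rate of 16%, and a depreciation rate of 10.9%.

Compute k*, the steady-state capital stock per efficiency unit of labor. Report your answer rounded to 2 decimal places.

k* ≈ 1.13

In steady state, investment equals break-even investment: s·k^α = (n + g + δ)·k.
Dividing both sides by k: k^(1−α) = s / (n + g + δ).
k^0.74 = 0.16 / (0.013 + 0.024 + 0.109) = 0.16 / 0.146 = 1.0959
k* = 1.0959^(1/0.74) ≈ 1.1317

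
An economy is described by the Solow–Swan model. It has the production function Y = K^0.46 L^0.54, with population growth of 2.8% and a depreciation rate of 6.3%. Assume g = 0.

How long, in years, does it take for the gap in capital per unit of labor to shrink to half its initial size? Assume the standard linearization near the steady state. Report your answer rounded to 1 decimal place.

Near the steady state the convergence rate is λ = (1 − α)(n + δ).
λ = (1 − 0.46) × 0.091 = 0.54 × 0.091 = 0.04914
Half-life = ln 2 / λ = 0.6931 / 0.04914 ≈ 14.10 years

half-life ≈ 14.1 years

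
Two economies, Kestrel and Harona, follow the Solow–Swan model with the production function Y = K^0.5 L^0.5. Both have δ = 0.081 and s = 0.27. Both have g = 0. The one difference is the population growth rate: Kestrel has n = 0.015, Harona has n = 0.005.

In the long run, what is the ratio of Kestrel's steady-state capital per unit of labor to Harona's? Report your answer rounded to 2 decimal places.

k*_K / k*_H ≈ 0.80

Steady-state k* = [s/(n + δ)]^(1/(1−α)), so the ratio is [ (s_K/(n + δ)_K) / (s_H/(n + δ)_H) ]^2.
s_K/(n + δ)_K = 0.27/0.096 = 2.8125; s_H/(n + δ)_H = 0.27/0.086 = 3.1395.
Ratio = (2.8125/3.1395)^2 = 0.8958^2 ≈ 0.8025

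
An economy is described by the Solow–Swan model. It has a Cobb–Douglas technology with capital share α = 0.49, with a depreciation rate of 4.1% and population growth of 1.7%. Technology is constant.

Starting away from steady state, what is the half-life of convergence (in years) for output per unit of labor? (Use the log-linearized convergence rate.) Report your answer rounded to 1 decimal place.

Near the steady state the convergence rate is λ = (1 − α)(n + δ).
λ = (1 − 0.49) × 0.058 = 0.51 × 0.058 = 0.02958
Half-life = ln 2 / λ = 0.6931 / 0.02958 ≈ 23.43 years

t_½ ≈ 23.4 years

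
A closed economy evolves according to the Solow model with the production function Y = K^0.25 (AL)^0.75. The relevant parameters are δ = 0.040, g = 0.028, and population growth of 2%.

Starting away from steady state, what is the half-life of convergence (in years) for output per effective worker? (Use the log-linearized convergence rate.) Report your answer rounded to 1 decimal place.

t_½ ≈ 10.5 years

Near the steady state the convergence rate is λ = (1 − α)(n + g + δ).
λ = (1 − 0.25) × 0.088 = 0.75 × 0.088 = 0.0660
Half-life = ln 2 / λ = 0.6931 / 0.0660 ≈ 10.50 years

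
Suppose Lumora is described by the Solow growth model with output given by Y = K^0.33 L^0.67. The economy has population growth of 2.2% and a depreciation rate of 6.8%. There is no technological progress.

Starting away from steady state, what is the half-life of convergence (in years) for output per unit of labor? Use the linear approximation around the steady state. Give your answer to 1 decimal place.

t_½ ≈ 11.5 years

Near the steady state the convergence rate is λ = (1 − α)(n + δ).
λ = (1 − 0.33) × 0.090 = 0.67 × 0.090 = 0.0603
Half-life = ln 2 / λ = 0.6931 / 0.0603 ≈ 11.49 years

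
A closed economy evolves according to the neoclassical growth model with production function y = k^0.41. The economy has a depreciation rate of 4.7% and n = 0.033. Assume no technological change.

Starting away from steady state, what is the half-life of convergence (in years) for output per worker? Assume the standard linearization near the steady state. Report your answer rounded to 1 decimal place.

Near the steady state the convergence rate is λ = (1 − α)(n + δ).
λ = (1 − 0.41) × 0.080 = 0.59 × 0.080 = 0.0472
Half-life = ln 2 / λ = 0.6931 / 0.0472 ≈ 14.68 years

about 14.7 years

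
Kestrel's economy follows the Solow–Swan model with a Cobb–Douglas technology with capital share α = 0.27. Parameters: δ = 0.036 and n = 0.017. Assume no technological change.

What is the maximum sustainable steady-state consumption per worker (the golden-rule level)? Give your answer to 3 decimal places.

At the golden rule, f'(k) = n + δ, so α·k^(α−1) = n + δ and k_gold = (α/(n + δ))^(1/(1−α)).
k_gold = (0.27/0.053)^(1/0.73) = 5.0943^1.3699 ≈ 9.3033
c_gold = f(k_gold) − (n + δ)·k_gold = 1.8261 − 0.053×9.3033 ≈ 1.3330

c_gold ≈ 1.333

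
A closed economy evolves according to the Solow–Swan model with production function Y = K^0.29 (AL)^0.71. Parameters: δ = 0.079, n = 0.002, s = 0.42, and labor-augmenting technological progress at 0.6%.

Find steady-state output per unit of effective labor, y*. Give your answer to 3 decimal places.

In steady state, investment equals break-even investment: s·k^α = (n + g + δ)·k.
Dividing both sides by k: k^(1−α) = s / (n + g + δ).
k^0.71 = 0.42 / (0.002 + 0.006 + 0.079) = 0.42 / 0.087 = 4.8276
k* = 4.8276^(1/0.71) ≈ 9.1834
y* = (k*)^α = 9.1834^0.29 ≈ 1.9023

y* = 1.902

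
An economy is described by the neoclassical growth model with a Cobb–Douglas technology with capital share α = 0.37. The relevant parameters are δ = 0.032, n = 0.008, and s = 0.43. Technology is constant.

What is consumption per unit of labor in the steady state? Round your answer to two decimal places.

In steady state, investment equals break-even investment: s·k^α = (n + δ)·k.
Dividing both sides by k: k^(1−α) = s / (n + δ).
k^0.63 = 0.43 / (0.008 + 0.032) = 0.43 / 0.040 = 10.7500
k* = 10.7500^(1/0.63) ≈ 43.3667
y* = (k*)^α = 43.3667^0.37 ≈ 4.0341
c* = (1 − s)·y* = (1 − 0.43) × 4.0341 ≈ 2.2994

c* ≈ 2.30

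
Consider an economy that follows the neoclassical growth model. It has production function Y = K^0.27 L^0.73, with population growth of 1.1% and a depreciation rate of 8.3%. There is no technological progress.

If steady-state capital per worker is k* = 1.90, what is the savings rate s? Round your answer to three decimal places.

At the steady state, Δk = 0, so s·k^α = (n + δ)·k.
So s / (n + δ) = (k*)^(1−α) = 1.90^0.73 = 1.5977.
Therefore s = 1.5977 × (n + δ) = 1.5977 × 0.094 = 0.1502.

s ≈ 0.150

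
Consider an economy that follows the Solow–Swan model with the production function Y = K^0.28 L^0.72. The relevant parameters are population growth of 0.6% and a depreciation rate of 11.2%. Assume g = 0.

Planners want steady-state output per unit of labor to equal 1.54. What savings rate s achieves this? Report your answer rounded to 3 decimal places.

s ≈ 0.358

In steady state, investment equals break-even investment: s·k^α = (n + δ)·k.
Since y* = [s/(n + δ)]^(α/(1−α)), we have s/(n + δ) = (y*)^((1−α)/α) = 1.54^2.5714 = 3.0352.
Therefore s = 3.0352 × (n + δ) = 3.0352 × 0.118 = 0.3582.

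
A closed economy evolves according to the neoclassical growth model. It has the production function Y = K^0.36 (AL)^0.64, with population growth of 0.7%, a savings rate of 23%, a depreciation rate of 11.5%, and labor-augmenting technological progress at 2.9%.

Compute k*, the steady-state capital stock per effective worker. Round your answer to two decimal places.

In steady state, investment equals break-even investment: s·k^α = (n + g + δ)·k.
Rearranging, k^(1−α) = s / (n + g + δ).
k^0.64 = 0.23 / (0.007 + 0.029 + 0.115) = 0.23 / 0.151 = 1.5232
k* = 1.5232^(1/0.64) ≈ 1.9300

k* = 1.93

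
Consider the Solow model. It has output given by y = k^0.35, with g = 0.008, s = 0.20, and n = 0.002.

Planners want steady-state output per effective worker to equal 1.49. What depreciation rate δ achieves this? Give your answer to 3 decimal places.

δ ≈ 0.085

At the steady state, Δk = 0, so s·k^α = (n + g + δ)·k.
Since y* = [s/(n + g + δ)]^(α/(1−α)), we have s/(n + g + δ) = (y*)^((1−α)/α) = 1.49^1.8571 = 2.0971.
Therefore n + g + δ = s / 2.0971 = 0.20 / 2.0971 = 0.0954, so δ = 0.0954 − 0.010 = 0.0854.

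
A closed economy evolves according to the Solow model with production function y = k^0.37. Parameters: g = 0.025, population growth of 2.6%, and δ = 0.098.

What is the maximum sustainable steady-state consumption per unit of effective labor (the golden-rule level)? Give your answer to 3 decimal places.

c_gold ≈ 1.075

At the golden rule, f'(k) = n + g + δ, so α·k^(α−1) = n + g + δ and k_gold = (α/(n + g + δ))^(1/(1−α)).
k_gold = (0.37/0.149)^(1/0.63) = 2.4832^1.5873 ≈ 4.2364
c_gold = f(k_gold) − (n + g + δ)·k_gold = 1.7060 − 0.149×4.2364 ≈ 1.0748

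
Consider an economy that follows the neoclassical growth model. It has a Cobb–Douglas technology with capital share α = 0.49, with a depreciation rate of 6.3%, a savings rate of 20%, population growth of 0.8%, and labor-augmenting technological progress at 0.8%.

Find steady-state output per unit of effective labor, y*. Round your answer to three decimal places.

Steady state requires s·f(k) = (n + g + δ)·k, i.e. s·k^α = (n + g + δ)·k.
Dividing both sides by k: k^(1−α) = s / (n + g + δ).
k^0.51 = 0.20 / (0.008 + 0.008 + 0.063) = 0.20 / 0.079 = 2.5316
k* = 2.5316^(1/0.51) ≈ 6.1797
y* = (k*)^α = 6.1797^0.49 ≈ 2.4410

y* ≈ 2.441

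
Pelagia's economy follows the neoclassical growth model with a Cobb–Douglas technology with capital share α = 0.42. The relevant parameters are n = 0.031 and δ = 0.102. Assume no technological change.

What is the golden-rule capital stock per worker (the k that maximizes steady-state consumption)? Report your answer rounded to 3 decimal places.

The golden rule sets f'(k) = n + δ, i.e. α·k^(α−1) = n + δ.
So k^(1−α) = α / (n + δ) = 0.42 / 0.133 = 3.1579.
k_gold = 3.1579^(1/0.58) ≈ 7.2616

k_gold ≈ 7.262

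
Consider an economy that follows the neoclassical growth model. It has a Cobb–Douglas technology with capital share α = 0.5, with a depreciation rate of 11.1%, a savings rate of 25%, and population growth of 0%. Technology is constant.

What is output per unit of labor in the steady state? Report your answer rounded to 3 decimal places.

y* = 2.252

In steady state, investment equals break-even investment: s·k^α = (n + δ)·k.
Rearranging, k^(1−α) = s / (n + δ).
k^0.5 = 0.25 / (0.000 + 0.111) = 0.25 / 0.111 = 2.2523
k* = 2.2523^(1/0.5) ≈ 5.0729
y* = (k*)^α = 5.0729^0.5 ≈ 2.2523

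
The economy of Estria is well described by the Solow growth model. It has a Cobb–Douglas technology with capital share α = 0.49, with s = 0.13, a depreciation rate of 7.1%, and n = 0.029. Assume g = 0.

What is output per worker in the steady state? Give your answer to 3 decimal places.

In steady state, investment equals break-even investment: s·k^α = (n + δ)·k.
Dividing both sides by k: k^(1−α) = s / (n + δ).
k^0.51 = 0.13 / (0.029 + 0.071) = 0.13 / 0.100 = 1.3000
k* = 1.3000^(1/0.51) ≈ 1.6727
y* = (k*)^α = 1.6727^0.49 ≈ 1.2867

y* ≈ 1.287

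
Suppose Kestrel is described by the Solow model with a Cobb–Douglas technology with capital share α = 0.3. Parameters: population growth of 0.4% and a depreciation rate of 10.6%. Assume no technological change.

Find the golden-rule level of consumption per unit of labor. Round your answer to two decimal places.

At the golden rule, f'(k) = n + δ, so α·k^(α−1) = n + δ and k_gold = (α/(n + δ))^(1/(1−α)).
k_gold = (0.3/0.110)^(1/0.7) = 2.7273^1.4286 ≈ 4.1926
c_gold = f(k_gold) − (n + δ)·k_gold = 1.5373 − 0.110×4.1926 ≈ 1.0761

c_gold ≈ 1.08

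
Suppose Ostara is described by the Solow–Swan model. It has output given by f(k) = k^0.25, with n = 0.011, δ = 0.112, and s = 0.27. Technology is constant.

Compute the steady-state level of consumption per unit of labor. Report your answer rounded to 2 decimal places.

c* = 0.95

At the steady state, Δk = 0, so s·k^α = (n + δ)·k.
Rearranging, k^(1−α) = s / (n + δ).
k^0.75 = 0.27 / (0.011 + 0.112) = 0.27 / 0.123 = 2.1951
k* = 2.1951^(1/0.75) ≈ 2.8528
y* = (k*)^α = 2.8528^0.25 ≈ 1.2996
c* = (1 − s)·y* = (1 − 0.27) × 1.2996 ≈ 0.9487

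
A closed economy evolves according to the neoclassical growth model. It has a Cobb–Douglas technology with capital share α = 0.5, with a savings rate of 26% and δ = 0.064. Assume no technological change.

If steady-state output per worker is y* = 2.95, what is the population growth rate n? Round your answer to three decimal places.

n ≈ 0.024

In steady state, investment equals break-even investment: s·k^α = (n + δ)·k.
Since y* = [s/(n + δ)]^(α/(1−α)), we have s/(n + δ) = (y*)^((1−α)/α) = 2.95^1 = 2.9500.
Therefore n + δ = s / 2.9500 = 0.26 / 2.9500 = 0.0881, so n = 0.0881 − 0.064 = 0.0241.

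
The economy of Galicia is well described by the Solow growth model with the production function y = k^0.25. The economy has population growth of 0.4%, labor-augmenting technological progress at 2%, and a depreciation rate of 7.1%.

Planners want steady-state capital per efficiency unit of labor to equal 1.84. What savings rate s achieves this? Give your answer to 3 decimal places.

In steady state, investment equals break-even investment: s·k^α = (n + g + δ)·k.
So s / (n + g + δ) = (k*)^(1−α) = 1.84^0.75 = 1.5798.
Therefore s = 1.5798 × (n + g + δ) = 1.5798 × 0.095 = 0.1501.

s ≈ 0.150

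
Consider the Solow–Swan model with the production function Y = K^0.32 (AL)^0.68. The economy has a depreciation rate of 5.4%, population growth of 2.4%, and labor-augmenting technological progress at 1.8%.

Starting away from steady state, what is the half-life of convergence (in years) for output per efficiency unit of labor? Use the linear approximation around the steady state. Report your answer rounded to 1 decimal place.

Near the steady state the convergence rate is λ = (1 − α)(n + g + δ).
λ = (1 − 0.32) × 0.096 = 0.68 × 0.096 = 0.06528
Half-life = ln 2 / λ = 0.6931 / 0.06528 ≈ 10.62 years

t_½ ≈ 10.6 years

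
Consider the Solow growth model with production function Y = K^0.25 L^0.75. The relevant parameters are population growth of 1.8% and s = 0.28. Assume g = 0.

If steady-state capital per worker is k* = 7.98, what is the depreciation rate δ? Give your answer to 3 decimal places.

In steady state, investment equals break-even investment: s·k^α = (n + δ)·k.
So s / (n + δ) = (k*)^(1−α) = 7.98^0.75 = 4.7479.
Therefore n + δ = s / 4.7479 = 0.28 / 4.7479 = 0.0590, so δ = 0.0590 − 0.018 = 0.0410.

δ ≈ 0.041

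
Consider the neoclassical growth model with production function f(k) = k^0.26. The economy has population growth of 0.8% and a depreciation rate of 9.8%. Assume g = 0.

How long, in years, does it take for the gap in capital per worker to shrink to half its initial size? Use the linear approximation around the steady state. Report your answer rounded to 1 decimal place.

t_½ ≈ 8.8 years

Near the steady state the convergence rate is λ = (1 − α)(n + δ).
λ = (1 − 0.26) × 0.106 = 0.74 × 0.106 = 0.07844
Half-life = ln 2 / λ = 0.6931 / 0.07844 ≈ 8.84 years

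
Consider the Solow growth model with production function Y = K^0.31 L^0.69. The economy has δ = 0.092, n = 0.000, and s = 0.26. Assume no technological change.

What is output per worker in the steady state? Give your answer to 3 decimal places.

y* ≈ 1.595

At the steady state, Δk = 0, so s·k^α = (n + δ)·k.
Dividing both sides by k: k^(1−α) = s / (n + δ).
k^0.69 = 0.26 / (0.000 + 0.092) = 0.26 / 0.092 = 2.8261
k* = 2.8261^(1/0.69) ≈ 4.5071
y* = (k*)^α = 4.5071^0.31 ≈ 1.5948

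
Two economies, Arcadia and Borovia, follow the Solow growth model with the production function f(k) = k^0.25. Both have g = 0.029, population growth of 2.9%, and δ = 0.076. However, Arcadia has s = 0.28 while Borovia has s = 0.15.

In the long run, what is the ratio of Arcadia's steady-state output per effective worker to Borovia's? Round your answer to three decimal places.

Steady-state y* = [s/(n + g + δ)]^(α/(1−α)), so the ratio is [ (s_A/(n + g + δ)_A) / (s_B/(n + g + δ)_B) ]^0.3333.
s_A/(n + g + δ)_A = 0.28/0.134 = 2.0896; s_B/(n + g + δ)_B = 0.15/0.134 = 1.1194.
Ratio = (2.0896/1.1194)^0.3333 = 1.8667^0.3333 ≈ 1.2313

y*_A / y*_B ≈ 1.231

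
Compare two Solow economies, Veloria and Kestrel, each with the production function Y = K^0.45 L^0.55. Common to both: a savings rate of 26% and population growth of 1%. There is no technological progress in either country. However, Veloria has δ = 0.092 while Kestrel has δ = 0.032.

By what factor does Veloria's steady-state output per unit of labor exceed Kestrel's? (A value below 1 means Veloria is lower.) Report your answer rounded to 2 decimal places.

Steady-state y* = [s/(n + δ)]^(α/(1−α)), so the ratio is [ (s_V/(n + δ)_V) / (s_K/(n + δ)_K) ]^0.8182.
s_V/(n + δ)_V = 0.26/0.102 = 2.5490; s_K/(n + δ)_K = 0.26/0.042 = 6.1905.
Ratio = (2.5490/6.1905)^0.8182 = 0.4118^0.8182 ≈ 0.4839

y*_V / y*_K ≈ 0.48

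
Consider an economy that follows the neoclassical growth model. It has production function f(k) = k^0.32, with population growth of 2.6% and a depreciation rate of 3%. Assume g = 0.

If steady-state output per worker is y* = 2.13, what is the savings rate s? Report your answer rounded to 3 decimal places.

s ≈ 0.279

At the steady state, Δk = 0, so s·k^α = (n + δ)·k.
Since y* = [s/(n + δ)]^(α/(1−α)), we have s/(n + δ) = (y*)^((1−α)/α) = 2.13^2.125 = 4.9866.
Therefore s = 4.9866 × (n + δ) = 4.9866 × 0.056 = 0.2792.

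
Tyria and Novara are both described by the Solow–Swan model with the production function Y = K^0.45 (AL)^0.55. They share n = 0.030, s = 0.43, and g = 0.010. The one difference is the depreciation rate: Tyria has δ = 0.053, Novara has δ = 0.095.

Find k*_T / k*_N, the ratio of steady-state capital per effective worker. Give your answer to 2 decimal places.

k*_T / k*_N ≈ 1.97

Steady-state k* = [s/(n + g + δ)]^(1/(1−α)), so the ratio is [ (s_T/(n + g + δ)_T) / (s_N/(n + g + δ)_N) ]^1.8182.
s_T/(n + g + δ)_T = 0.43/0.093 = 4.6237; s_N/(n + g + δ)_N = 0.43/0.135 = 3.1852.
Ratio = (4.6237/3.1852)^1.8182 = 1.4516^1.8182 ≈ 1.9691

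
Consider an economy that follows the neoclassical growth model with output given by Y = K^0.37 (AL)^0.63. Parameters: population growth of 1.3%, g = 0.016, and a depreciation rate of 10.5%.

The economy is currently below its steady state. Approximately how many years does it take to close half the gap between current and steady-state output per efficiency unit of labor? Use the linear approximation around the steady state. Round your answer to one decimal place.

half-life ≈ 8.2 years

Near the steady state the convergence rate is λ = (1 − α)(n + g + δ).
λ = (1 − 0.37) × 0.134 = 0.63 × 0.134 = 0.08442
Half-life = ln 2 / λ = 0.6931 / 0.08442 ≈ 8.21 years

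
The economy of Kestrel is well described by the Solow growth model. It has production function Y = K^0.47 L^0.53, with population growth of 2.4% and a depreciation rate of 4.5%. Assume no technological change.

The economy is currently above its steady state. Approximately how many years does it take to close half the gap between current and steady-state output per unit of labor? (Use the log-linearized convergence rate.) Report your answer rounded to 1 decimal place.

Near the steady state the convergence rate is λ = (1 − α)(n + δ).
λ = (1 − 0.47) × 0.069 = 0.53 × 0.069 = 0.03657
Half-life = ln 2 / λ = 0.6931 / 0.03657 ≈ 18.95 years

about 19.0 years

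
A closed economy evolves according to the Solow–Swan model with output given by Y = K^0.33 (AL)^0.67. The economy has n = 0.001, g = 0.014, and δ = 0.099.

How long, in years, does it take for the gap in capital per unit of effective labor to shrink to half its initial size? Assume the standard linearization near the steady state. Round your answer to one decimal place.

Near the steady state the convergence rate is λ = (1 − α)(n + g + δ).
λ = (1 − 0.33) × 0.114 = 0.67 × 0.114 = 0.07638
Half-life = ln 2 / λ = 0.6931 / 0.07638 ≈ 9.07 years

t_½ ≈ 9.1 years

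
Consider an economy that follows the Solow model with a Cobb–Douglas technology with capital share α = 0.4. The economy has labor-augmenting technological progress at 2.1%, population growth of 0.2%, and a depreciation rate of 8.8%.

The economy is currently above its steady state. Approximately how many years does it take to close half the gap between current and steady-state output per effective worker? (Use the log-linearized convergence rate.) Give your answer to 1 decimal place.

t_½ ≈ 10.4 years

Near the steady state the convergence rate is λ = (1 − α)(n + g + δ).
λ = (1 − 0.4) × 0.111 = 0.6 × 0.111 = 0.0666
Half-life = ln 2 / λ = 0.6931 / 0.0666 ≈ 10.41 years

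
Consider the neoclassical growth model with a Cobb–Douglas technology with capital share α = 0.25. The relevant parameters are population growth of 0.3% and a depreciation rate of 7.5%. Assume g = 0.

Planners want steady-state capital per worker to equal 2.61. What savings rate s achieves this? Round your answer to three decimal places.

s ≈ 0.160

At the steady state, Δk = 0, so s·k^α = (n + δ)·k.
So s / (n + δ) = (k*)^(1−α) = 2.61^0.75 = 2.0534.
Therefore s = 2.0534 × (n + δ) = 2.0534 × 0.078 = 0.1602.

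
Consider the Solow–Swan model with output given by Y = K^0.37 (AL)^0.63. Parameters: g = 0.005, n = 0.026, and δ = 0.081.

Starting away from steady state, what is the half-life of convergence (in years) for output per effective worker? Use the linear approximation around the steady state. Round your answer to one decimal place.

half-life ≈ 9.8 years

Near the steady state the convergence rate is λ = (1 − α)(n + g + δ).
λ = (1 − 0.37) × 0.112 = 0.63 × 0.112 = 0.07056
Half-life = ln 2 / λ = 0.6931 / 0.07056 ≈ 9.82 years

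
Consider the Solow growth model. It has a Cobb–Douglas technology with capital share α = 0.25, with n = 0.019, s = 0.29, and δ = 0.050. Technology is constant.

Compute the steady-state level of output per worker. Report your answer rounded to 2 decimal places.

In steady state, investment equals break-even investment: s·k^α = (n + δ)·k.
Rearranging, k^(1−α) = s / (n + δ).
k^0.75 = 0.29 / (0.019 + 0.050) = 0.29 / 0.069 = 4.2029
k* = 4.2029^(1/0.75) ≈ 6.7826
y* = (k*)^α = 6.7826^0.25 ≈ 1.6138

y* = 1.61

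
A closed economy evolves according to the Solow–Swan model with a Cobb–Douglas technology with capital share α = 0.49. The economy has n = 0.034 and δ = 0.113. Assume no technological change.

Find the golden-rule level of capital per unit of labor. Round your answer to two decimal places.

k_gold ≈ 10.60

The golden rule sets f'(k) = n + δ, i.e. α·k^(α−1) = n + δ.
So k^(1−α) = α / (n + δ) = 0.49 / 0.147 = 3.3333.
k_gold = 3.3333^(1/0.51) ≈ 10.5985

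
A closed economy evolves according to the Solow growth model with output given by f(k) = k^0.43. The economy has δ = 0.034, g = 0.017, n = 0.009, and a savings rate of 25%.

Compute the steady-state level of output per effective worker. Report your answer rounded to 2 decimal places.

y* ≈ 2.93

At the steady state, Δk = 0, so s·k^α = (n + g + δ)·k.
Rearranging, k^(1−α) = s / (n + g + δ).
k^0.57 = 0.25 / (0.009 + 0.017 + 0.034) = 0.25 / 0.060 = 4.1667
k* = 4.1667^(1/0.57) ≈ 12.2280
y* = (k*)^α = 12.2280^0.43 ≈ 2.9347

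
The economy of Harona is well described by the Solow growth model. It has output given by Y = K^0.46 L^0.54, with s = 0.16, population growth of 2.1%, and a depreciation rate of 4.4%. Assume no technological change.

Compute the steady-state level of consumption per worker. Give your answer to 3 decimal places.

c* ≈ 1.809

At the steady state, Δk = 0, so s·k^α = (n + δ)·k.
Dividing both sides by k: k^(1−α) = s / (n + δ).
k^0.54 = 0.16 / (0.021 + 0.044) = 0.16 / 0.065 = 2.4615
k* = 2.4615^(1/0.54) ≈ 5.3021
y* = (k*)^α = 5.3021^0.46 ≈ 2.1540
c* = (1 − s)·y* = (1 − 0.16) × 2.1540 ≈ 1.8094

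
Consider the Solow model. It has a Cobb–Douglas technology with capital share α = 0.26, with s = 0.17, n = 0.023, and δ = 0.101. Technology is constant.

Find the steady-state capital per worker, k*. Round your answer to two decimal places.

At the steady state, Δk = 0, so s·k^α = (n + δ)·k.
Rearranging, k^(1−α) = s / (n + δ).
k^0.74 = 0.17 / (0.023 + 0.101) = 0.17 / 0.124 = 1.3710
k* = 1.3710^(1/0.74) ≈ 1.5317

k* = 1.53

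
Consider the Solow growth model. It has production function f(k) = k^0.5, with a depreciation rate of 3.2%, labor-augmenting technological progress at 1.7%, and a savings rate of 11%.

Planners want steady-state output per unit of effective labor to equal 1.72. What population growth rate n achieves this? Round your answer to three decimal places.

At the steady state, Δk = 0, so s·k^α = (n + g + δ)·k.
Since y* = [s/(n + g + δ)]^(α/(1−α)), we have s/(n + g + δ) = (y*)^((1−α)/α) = 1.72^1 = 1.7200.
Therefore n + g + δ = s / 1.7200 = 0.11 / 1.7200 = 0.0640, so n = 0.0640 − 0.049 = 0.0150.

n ≈ 0.015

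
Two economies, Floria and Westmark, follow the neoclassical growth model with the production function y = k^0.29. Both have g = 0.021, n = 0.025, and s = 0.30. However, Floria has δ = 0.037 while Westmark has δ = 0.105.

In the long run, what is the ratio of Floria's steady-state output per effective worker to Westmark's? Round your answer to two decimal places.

Steady-state y* = [s/(n + g + δ)]^(α/(1−α)), so the ratio is [ (s_F/(n + g + δ)_F) / (s_W/(n + g + δ)_W) ]^0.4085.
s_F/(n + g + δ)_F = 0.30/0.083 = 3.6145; s_W/(n + g + δ)_W = 0.30/0.151 = 1.9868.
Ratio = (3.6145/1.9868)^0.4085 = 1.8193^0.4085 ≈ 1.2769

y*_F / y*_W ≈ 1.28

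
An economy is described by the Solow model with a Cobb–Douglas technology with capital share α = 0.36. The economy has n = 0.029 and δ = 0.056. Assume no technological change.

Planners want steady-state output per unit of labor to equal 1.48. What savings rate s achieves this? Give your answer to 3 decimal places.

In steady state, investment equals break-even investment: s·k^α = (n + δ)·k.
Since y* = [s/(n + δ)]^(α/(1−α)), we have s/(n + δ) = (y*)^((1−α)/α) = 1.48^1.7778 = 2.0077.
Therefore s = 2.0077 × (n + δ) = 2.0077 × 0.085 = 0.1707.

s ≈ 0.171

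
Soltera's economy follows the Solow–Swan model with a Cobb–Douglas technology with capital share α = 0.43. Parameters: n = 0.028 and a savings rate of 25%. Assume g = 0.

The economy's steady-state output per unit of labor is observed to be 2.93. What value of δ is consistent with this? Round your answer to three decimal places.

δ ≈ 0.032

Steady state requires s·f(k) = (n + δ)·k, i.e. s·k^α = (n + δ)·k.
Since y* = [s/(n + δ)]^(α/(1−α)), we have s/(n + δ) = (y*)^((1−α)/α) = 2.93^1.3256 = 4.1580.
Therefore n + δ = s / 4.1580 = 0.25 / 4.1580 = 0.0601, so δ = 0.0601 − 0.028 = 0.0321.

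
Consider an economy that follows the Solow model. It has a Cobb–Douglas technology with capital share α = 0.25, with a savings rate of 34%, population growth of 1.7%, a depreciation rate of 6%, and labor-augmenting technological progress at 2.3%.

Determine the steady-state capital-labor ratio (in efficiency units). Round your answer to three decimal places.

k* ≈ 5.113

Steady state requires s·f(k) = (n + g + δ)·k, i.e. s·k^α = (n + g + δ)·k.
Dividing both sides by k: k^(1−α) = s / (n + g + δ).
k^0.75 = 0.34 / (0.017 + 0.023 + 0.060) = 0.34 / 0.100 = 3.4000
k* = 3.4000^(1/0.75) ≈ 5.1126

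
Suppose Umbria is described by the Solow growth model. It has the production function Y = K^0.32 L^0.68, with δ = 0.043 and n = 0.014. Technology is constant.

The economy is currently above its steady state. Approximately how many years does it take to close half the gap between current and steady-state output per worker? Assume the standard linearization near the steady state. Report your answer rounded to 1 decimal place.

t_½ ≈ 17.9 years

Near the steady state the convergence rate is λ = (1 − α)(n + δ).
λ = (1 − 0.32) × 0.057 = 0.68 × 0.057 = 0.03876
Half-life = ln 2 / λ = 0.6931 / 0.03876 ≈ 17.88 years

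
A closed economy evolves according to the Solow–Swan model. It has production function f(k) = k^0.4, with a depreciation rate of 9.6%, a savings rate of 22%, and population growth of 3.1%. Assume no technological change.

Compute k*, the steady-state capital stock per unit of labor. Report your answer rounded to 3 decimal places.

k* = 2.499

At the steady state, Δk = 0, so s·k^α = (n + δ)·k.
Rearranging, k^(1−α) = s / (n + δ).
k^0.6 = 0.22 / (0.031 + 0.096) = 0.22 / 0.127 = 1.7323
k* = 1.7323^(1/0.6) ≈ 2.4986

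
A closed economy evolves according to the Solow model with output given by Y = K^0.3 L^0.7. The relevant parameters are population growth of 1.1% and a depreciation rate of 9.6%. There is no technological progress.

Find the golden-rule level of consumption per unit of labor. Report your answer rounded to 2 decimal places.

c_gold ≈ 1.09

At the golden rule, f'(k) = n + δ, so α·k^(α−1) = n + δ and k_gold = (α/(n + δ))^(1/(1−α)).
k_gold = (0.3/0.107)^(1/0.7) = 2.8037^1.4286 ≈ 4.3614
c_gold = f(k_gold) − (n + δ)·k_gold = 1.5556 − 0.107×4.3614 ≈ 1.0889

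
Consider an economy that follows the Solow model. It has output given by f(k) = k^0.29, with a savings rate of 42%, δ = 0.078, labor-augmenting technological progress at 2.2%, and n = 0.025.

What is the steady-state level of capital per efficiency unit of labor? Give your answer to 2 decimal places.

At the steady state, Δk = 0, so s·k^α = (n + g + δ)·k.
Rearranging, k^(1−α) = s / (n + g + δ).
k^0.71 = 0.42 / (0.025 + 0.022 + 0.078) = 0.42 / 0.125 = 3.3600
k* = 3.3600^(1/0.71) ≈ 5.5122

k* ≈ 5.51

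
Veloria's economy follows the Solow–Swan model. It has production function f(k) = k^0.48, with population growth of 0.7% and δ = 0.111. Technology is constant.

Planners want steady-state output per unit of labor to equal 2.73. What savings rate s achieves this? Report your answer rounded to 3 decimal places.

s ≈ 0.350

In steady state, investment equals break-even investment: s·k^α = (n + δ)·k.
Since y* = [s/(n + δ)]^(α/(1−α)), we have s/(n + δ) = (y*)^((1−α)/α) = 2.73^1.0833 = 2.9682.
Therefore s = 2.9682 × (n + δ) = 2.9682 × 0.118 = 0.3502.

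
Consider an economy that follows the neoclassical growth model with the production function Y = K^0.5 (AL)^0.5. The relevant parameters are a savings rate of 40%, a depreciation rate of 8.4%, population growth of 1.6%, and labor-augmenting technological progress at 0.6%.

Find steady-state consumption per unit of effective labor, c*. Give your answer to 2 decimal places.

In steady state, investment equals break-even investment: s·k^α = (n + g + δ)·k.
Dividing both sides by k: k^(1−α) = s / (n + g + δ).
k^0.5 = 0.40 / (0.016 + 0.006 + 0.084) = 0.40 / 0.106 = 3.7736
k* = 3.7736^(1/0.5) ≈ 14.2401
y* = (k*)^α = 14.2401^0.5 ≈ 3.7736
c* = (1 − s)·y* = (1 − 0.40) × 3.7736 ≈ 2.2642

c* = 2.26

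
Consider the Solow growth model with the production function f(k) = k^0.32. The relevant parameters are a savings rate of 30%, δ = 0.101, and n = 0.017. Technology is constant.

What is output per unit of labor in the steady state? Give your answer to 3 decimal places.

In steady state, investment equals break-even investment: s·k^α = (n + δ)·k.
Rearranging, k^(1−α) = s / (n + δ).
k^0.68 = 0.30 / (0.017 + 0.101) = 0.30 / 0.118 = 2.5424
k* = 2.5424^(1/0.68) ≈ 3.9441
y* = (k*)^α = 3.9441^0.32 ≈ 1.5513

y* ≈ 1.551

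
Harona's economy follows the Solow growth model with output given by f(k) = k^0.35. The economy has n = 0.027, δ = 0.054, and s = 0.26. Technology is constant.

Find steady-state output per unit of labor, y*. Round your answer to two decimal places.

y* ≈ 1.87

In steady state, investment equals break-even investment: s·k^α = (n + δ)·k.
Rearranging, k^(1−α) = s / (n + δ).
k^0.65 = 0.26 / (0.027 + 0.054) = 0.26 / 0.081 = 3.2099
k* = 3.2099^(1/0.65) ≈ 6.0148
y* = (k*)^α = 6.0148^0.35 ≈ 1.8738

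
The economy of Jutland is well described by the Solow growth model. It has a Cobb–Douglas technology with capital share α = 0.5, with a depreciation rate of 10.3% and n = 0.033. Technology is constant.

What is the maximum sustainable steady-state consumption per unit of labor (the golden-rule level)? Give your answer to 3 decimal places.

At the golden rule, f'(k) = n + δ, so α·k^(α−1) = n + δ and k_gold = (α/(n + δ))^(1/(1−α)).
k_gold = (0.5/0.136)^(1/0.5) = 3.6765^2 ≈ 13.5167
c_gold = f(k_gold) − (n + δ)·k_gold = 3.6765 − 0.136×13.5167 ≈ 1.8382

c_gold ≈ 1.838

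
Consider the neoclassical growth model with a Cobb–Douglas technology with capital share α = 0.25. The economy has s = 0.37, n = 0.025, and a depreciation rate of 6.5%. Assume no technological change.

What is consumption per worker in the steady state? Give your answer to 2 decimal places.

In steady state, investment equals break-even investment: s·k^α = (n + δ)·k.
Dividing both sides by k: k^(1−α) = s / (n + δ).
k^0.75 = 0.37 / (0.025 + 0.065) = 0.37 / 0.090 = 4.1111
k* = 4.1111^(1/0.75) ≈ 6.5858
y* = (k*)^α = 6.5858^0.25 ≈ 1.6020
c* = (1 − s)·y* = (1 − 0.37) × 1.6020 ≈ 1.0093

c* ≈ 1.01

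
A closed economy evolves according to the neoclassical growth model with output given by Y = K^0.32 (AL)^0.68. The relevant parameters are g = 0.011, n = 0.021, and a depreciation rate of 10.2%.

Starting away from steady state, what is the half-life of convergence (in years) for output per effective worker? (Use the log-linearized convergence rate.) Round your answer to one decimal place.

t_½ ≈ 7.6 years

Near the steady state the convergence rate is λ = (1 − α)(n + g + δ).
λ = (1 − 0.32) × 0.134 = 0.68 × 0.134 = 0.09112
Half-life = ln 2 / λ = 0.6931 / 0.09112 ≈ 7.61 years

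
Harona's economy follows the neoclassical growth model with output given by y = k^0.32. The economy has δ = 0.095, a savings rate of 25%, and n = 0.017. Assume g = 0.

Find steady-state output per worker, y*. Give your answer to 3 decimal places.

In steady state, investment equals break-even investment: s·k^α = (n + δ)·k.
Rearranging, k^(1−α) = s / (n + δ).
k^0.68 = 0.25 / (0.017 + 0.095) = 0.25 / 0.112 = 2.2321
k* = 2.2321^(1/0.68) ≈ 3.2570
y* = (k*)^α = 3.2570^0.32 ≈ 1.4592

y* = 1.459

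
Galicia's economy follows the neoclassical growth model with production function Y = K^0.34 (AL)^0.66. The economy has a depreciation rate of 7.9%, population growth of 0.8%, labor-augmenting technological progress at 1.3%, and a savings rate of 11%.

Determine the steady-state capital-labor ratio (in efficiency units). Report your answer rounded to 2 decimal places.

At the steady state, Δk = 0, so s·k^α = (n + g + δ)·k.
Dividing both sides by k: k^(1−α) = s / (n + g + δ).
k^0.66 = 0.11 / (0.008 + 0.013 + 0.079) = 0.11 / 0.100 = 1.1000
k* = 1.1000^(1/0.66) ≈ 1.1554

k* = 1.16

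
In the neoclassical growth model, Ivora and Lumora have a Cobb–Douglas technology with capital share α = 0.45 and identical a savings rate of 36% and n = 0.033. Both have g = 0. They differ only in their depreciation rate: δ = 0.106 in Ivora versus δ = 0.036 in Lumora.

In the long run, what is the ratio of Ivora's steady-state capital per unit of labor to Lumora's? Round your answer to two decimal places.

Steady-state k* = [s/(n + δ)]^(1/(1−α)), so the ratio is [ (s_I/(n + δ)_I) / (s_L/(n + δ)_L) ]^1.8182.
s_I/(n + δ)_I = 0.36/0.139 = 2.5899; s_L/(n + δ)_L = 0.36/0.069 = 5.2174.
Ratio = (2.5899/5.2174)^1.8182 = 0.4964^1.8182 ≈ 0.2799

k*_I / k*_L ≈ 0.28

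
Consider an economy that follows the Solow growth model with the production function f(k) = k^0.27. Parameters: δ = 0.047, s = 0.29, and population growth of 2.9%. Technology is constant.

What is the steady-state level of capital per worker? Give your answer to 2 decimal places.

k* = 6.26

In steady state, investment equals break-even investment: s·k^α = (n + δ)·k.
Dividing both sides by k: k^(1−α) = s / (n + δ).
k^0.73 = 0.29 / (0.029 + 0.047) = 0.29 / 0.076 = 3.8158
k* = 3.8158^(1/0.73) ≈ 6.2617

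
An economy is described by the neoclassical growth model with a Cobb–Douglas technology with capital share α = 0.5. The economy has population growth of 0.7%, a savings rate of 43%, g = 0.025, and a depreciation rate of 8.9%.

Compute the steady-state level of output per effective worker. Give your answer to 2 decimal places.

y* ≈ 3.55

At the steady state, Δk = 0, so s·k^α = (n + g + δ)·k.
Dividing both sides by k: k^(1−α) = s / (n + g + δ).
k^0.5 = 0.43 / (0.007 + 0.025 + 0.089) = 0.43 / 0.121 = 3.5537
k* = 3.5537^(1/0.5) ≈ 12.6288
y* = (k*)^α = 12.6288^0.5 ≈ 3.5537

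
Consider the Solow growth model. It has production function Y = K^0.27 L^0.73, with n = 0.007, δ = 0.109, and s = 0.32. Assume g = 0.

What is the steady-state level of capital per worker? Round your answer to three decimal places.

In steady state, investment equals break-even investment: s·k^α = (n + δ)·k.
Rearranging, k^(1−α) = s / (n + δ).
k^0.73 = 0.32 / (0.007 + 0.109) = 0.32 / 0.116 = 2.7586
k* = 2.7586^(1/0.73) ≈ 4.0150

k* ≈ 4.015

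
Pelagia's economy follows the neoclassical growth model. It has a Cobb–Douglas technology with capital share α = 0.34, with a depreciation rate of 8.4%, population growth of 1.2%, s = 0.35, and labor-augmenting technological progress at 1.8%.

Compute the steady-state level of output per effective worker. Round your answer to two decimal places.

Steady state requires s·f(k) = (n + g + δ)·k, i.e. s·k^α = (n + g + δ)·k.
Dividing both sides by k: k^(1−α) = s / (n + g + δ).
k^0.66 = 0.35 / (0.012 + 0.018 + 0.084) = 0.35 / 0.114 = 3.0702
k* = 3.0702^(1/0.66) ≈ 5.4718
y* = (k*)^α = 5.4718^0.34 ≈ 1.7822

y* ≈ 1.78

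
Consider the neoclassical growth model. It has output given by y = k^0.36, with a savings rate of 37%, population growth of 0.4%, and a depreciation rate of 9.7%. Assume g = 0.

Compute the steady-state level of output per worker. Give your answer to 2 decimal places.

In steady state, investment equals break-even investment: s·k^α = (n + δ)·k.
Rearranging, k^(1−α) = s / (n + δ).
k^0.64 = 0.37 / (0.004 + 0.097) = 0.37 / 0.101 = 3.6634
k* = 3.6634^(1/0.64) ≈ 7.6045
y* = (k*)^α = 7.6045^0.36 ≈ 2.0758

y* ≈ 2.08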